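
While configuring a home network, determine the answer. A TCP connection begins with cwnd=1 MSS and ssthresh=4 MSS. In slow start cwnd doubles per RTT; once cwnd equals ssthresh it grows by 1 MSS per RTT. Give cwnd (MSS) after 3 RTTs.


RTT 0: cwnd = 1 MSS (initial)
RTT 1: cwnd = 2 MSS (slow start, doubled)
RTT 2: cwnd = 4 MSS (slow start, doubled)
RTT 3: cwnd = 5 MSS (congestion avoidance, +1)

5


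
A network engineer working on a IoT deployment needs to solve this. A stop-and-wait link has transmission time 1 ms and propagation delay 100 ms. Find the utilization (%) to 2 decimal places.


Given: Ttrans = 1 ms, Tprop = 100 ms
RTT = 2 * Tprop = 2 * 100 = 200 ms
U = Ttrans / (Ttrans + RTT)
U = 1 / (1 + 200)
U = 1 / 201 = 0.004975
U% = 0.50%

0.50


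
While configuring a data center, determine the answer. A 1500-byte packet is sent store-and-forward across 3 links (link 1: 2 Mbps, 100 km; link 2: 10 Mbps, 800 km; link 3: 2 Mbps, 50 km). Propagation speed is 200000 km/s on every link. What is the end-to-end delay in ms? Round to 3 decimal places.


Packet = 1500 bytes = 12000 bits. Store-and-forward: sum (t_trans + t_prop) per link.
Link 1: t_trans = 12000/(2*10^6) s = 6.0000 ms; t_prop = 100/200000 s = 0.5000 ms; subtotal = 6.5000 ms
Link 2: t_trans = 12000/(10*10^6) s = 1.2000 ms; t_prop = 800/200000 s = 4.0000 ms; subtotal = 5.2000 ms
Link 3: t_trans = 12000/(2*10^6) s = 6.0000 ms; t_prop = 50/200000 s = 0.2500 ms; subtotal = 6.2500 ms
End-to-end = 6.5000 + 5.2000 + 6.2500 = 17.9500 ms -> 17.950 ms (3 dp)

17.950


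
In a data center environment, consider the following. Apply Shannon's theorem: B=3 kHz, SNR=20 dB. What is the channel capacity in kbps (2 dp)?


Given: B = 3 kHz, SNR = 20 dB
SNR linear = 10^(20/10) = 100
1 + SNR = 101
log2(101) = 6.6582114828
C = 3 * 1000 * 6.6582114828 = 19974.6344 bps
C = 19.974634 kbps -> 19.97 kbps (2 dp)

19.97


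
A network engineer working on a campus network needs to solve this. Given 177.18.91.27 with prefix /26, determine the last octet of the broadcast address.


Given: IP = 177.18.91.27, prefix = /26
Host bits = 32 - 26 = 6
Network last octet = 27 AND mask = 0
Host part size = 2^6 - 1 = 63
Broadcast last octet = 0 OR 63 = 63

63


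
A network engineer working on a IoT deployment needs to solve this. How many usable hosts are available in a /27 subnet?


Given: subnet mask /27
Host bits = 32 - 27 = 5
Total addresses = 2^5 = 32
Usable hosts = 32 - 2 (network + broadcast) = 30

30


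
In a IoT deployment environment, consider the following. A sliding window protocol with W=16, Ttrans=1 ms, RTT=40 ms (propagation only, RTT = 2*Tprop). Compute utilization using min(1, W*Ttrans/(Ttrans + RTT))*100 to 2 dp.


Given: W = 16, Ttrans = 1 ms, RTT = 40 ms (= 2 * Tprop, Tprop = 20 ms)
Cycle time = Ttrans + RTT = 1 + 40 = 41 ms (first packet sent until its ACK returns)
W * Ttrans = 16 * 1 = 16 ms of sending per cycle
W * Ttrans / (Ttrans + RTT) = 16 / 41 = 0.390244
U = min(1, 0.390244) = 0.390244
U% = 39.02%

39.02


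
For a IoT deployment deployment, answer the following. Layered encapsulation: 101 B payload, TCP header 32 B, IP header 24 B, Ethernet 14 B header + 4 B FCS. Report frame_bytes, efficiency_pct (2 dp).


TCP segment = 101 + 32 = 133 B
IP packet = 133 + 24 = 157 B
Ethernet frame = 157 + 14 + 4 = 175 B
Efficiency = app / frame = 101 / 175 = 0.577143 = 57.7143% -> 57.71% (2 dp)

175, 57.71


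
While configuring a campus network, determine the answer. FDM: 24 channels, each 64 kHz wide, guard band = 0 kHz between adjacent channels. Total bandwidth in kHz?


Given: 24 channels, 64 kHz each, guard = 0 kHz
Channel bandwidth = 24 * 64 = 1536 kHz
Guard bands = 23 gaps * 0 kHz = 0 kHz
Total = 1536 + 0 = 1536 kHz

1536


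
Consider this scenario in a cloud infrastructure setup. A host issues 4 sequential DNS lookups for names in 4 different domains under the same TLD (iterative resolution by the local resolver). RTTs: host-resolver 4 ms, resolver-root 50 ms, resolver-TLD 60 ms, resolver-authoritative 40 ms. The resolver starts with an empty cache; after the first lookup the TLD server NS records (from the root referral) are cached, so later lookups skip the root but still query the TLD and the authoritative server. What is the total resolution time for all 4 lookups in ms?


Lookup 1 (cold cache): local + root + TLD + auth = 4 + 50 + 60 + 40 = 154 ms
Lookups 2..4 (TLD NS cached -> skip root; new domain -> still ask TLD and auth): local + TLD + auth = 4 + 60 + 40 = 104 ms each
Remaining 3 lookups: 3 * 104 = 312 ms
Total = 154 + 312 = 466 ms

466


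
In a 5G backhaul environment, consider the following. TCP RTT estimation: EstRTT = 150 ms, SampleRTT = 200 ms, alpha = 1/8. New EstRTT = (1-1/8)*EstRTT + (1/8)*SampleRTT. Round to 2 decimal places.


Given: EstRTT = 150 ms, SampleRTT = 200 ms, alpha = 1/8
New EstRTT = (1 - alpha) * EstRTT + alpha * SampleRTT
(7/8) * 150 = 131.25
(1/8) * 200 = 25
New EstRTT = 131.25 + 25 = 156.25 ms -> 156.25 ms (2 dp)

156.25


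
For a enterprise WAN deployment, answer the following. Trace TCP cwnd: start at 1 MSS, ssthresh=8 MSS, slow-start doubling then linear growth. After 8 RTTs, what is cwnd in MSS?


RTT 0: cwnd = 1 MSS (initial)
RTT 1: cwnd = 2 MSS (slow start, doubled)
RTT 2: cwnd = 4 MSS (slow start, doubled)
RTT 3: cwnd = 8 MSS (slow start, doubled)
RTT 4: cwnd = 9 MSS (congestion avoidance, +1)
RTT 5: cwnd = 10 MSS (congestion avoidance, +1)
RTT 6: cwnd = 11 MSS (congestion avoidance, +1)
RTT 7: cwnd = 12 MSS (congestion avoidance, +1)
RTT 8: cwnd = 13 MSS (congestion avoidance, +1)

13


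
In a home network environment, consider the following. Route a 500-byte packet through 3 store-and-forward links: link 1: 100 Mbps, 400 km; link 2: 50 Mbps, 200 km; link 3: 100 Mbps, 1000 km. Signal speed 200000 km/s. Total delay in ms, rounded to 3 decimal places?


Packet = 500 bytes = 4000 bits. Store-and-forward: sum (t_trans + t_prop) per link.
Link 1: t_trans = 4000/(100*10^6) s = 0.0400 ms; t_prop = 400/200000 s = 2.0000 ms; subtotal = 2.0400 ms
Link 2: t_trans = 4000/(50*10^6) s = 0.0800 ms; t_prop = 200/200000 s = 1.0000 ms; subtotal = 1.0800 ms
Link 3: t_trans = 4000/(100*10^6) s = 0.0400 ms; t_prop = 1000/200000 s = 5.0000 ms; subtotal = 5.0400 ms
End-to-end = 2.0400 + 1.0800 + 5.0400 = 8.1600 ms -> 8.160 ms (3 dp)

8.160


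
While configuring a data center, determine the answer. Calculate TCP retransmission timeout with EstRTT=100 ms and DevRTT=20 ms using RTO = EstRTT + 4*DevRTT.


Given: EstRTT = 100 ms, DevRTT = 20 ms
Timeout = EstRTT + 4 * DevRTT
4 * DevRTT = 4 * 20 = 80
Timeout = 100 + 80 = 180 ms

180


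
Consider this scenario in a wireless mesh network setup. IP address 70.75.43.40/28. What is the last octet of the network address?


Given: IP = 70.75.43.40, prefix = /28
Subnet mask = 255.255.255.240
Last octet of IP: 40
Last octet of mask: 240
Network last octet = 40 AND 240 = 32

32


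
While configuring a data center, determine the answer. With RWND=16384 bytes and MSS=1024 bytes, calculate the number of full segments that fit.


Given: RWND = 16384 bytes, MSS = 1024 bytes
Full segments = floor(RWND / MSS)
Full segments = floor(16384 / 1024)
Full segments = floor(16.0) = 16

16


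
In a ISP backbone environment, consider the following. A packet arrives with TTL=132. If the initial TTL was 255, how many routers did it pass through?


Given: initial TTL = 255, received TTL = 132
Hops = initial TTL - received TTL
Hops = 255 - 132 = 123

123


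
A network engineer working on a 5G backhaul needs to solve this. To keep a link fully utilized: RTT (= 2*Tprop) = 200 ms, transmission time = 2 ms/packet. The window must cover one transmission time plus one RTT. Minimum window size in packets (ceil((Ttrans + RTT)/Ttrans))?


Given: Ttrans = 2 ms, RTT = 200 ms (= 2 * Tprop, Tprop = 100 ms)
Time until first ACK returns = Ttrans + RTT = 2 + 200 = 202 ms
Need W * Ttrans >= Ttrans + RTT  ->  W >= (Ttrans + RTT) / Ttrans
(Ttrans + RTT) / Ttrans = 202 / 2 = 101
W_min = ceil(101) = 101

101


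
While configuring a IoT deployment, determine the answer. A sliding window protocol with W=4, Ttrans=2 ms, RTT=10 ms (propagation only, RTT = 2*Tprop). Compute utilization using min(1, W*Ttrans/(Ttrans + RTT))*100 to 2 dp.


Given: W = 4, Ttrans = 2 ms, RTT = 10 ms (= 2 * Tprop, Tprop = 5 ms)
Cycle time = Ttrans + RTT = 2 + 10 = 12 ms (first packet sent until its ACK returns)
W * Ttrans = 4 * 2 = 8 ms of sending per cycle
W * Ttrans / (Ttrans + RTT) = 8 / 12 = 0.666667
U = min(1, 0.666667) = 0.666667
U% = 66.67%

66.67


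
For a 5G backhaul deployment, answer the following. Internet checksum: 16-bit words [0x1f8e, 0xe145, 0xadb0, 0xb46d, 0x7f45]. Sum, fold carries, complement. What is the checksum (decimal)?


Given words: [0x1f8e, 0xe145, 0xadb0, 0xb46d, 0x7f45]
Step 1: Sum all words
Raw sum = 8078 + 57669 + 44464 + 46189 + 32581 = 188981
Step 2: Fold carry: (57909 + 2) = 57911
One's complement = ~57911 & 0xFFFF = 7624

7624


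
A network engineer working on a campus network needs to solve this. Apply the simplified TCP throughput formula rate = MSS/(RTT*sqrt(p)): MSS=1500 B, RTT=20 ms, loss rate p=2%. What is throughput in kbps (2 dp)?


Given: MSS = 1500 bytes, RTT = 20 ms, loss = 2%
RTT in seconds = 20 / 1000 = 0.02
Loss rate = 2% = 0.02
sqrt(loss) = sqrt(0.02) = 0.141421356237
Throughput (bytes/s) = 1500 / (0.02 * 0.141421356237) = 530330.0859
Throughput (kbps) = 530330.0859 * 8 / 1000 = 4242.640687 -> 4242.64 kbps (2 dp)

4242.64


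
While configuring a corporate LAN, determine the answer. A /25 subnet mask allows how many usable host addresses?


Given: subnet mask /25
Host bits = 32 - 25 = 7
Total addresses = 2^7 = 128
Usable hosts = 128 - 2 (network + broadcast) = 126

126


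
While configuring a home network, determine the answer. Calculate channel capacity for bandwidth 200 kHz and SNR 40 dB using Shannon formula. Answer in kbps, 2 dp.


Given: B = 200 kHz, SNR = 40 dB
SNR linear = 10^(40/10) = 10000
1 + SNR = 10001
log2(10001) = 13.2878566418
C = 200 * 1000 * 13.2878566418 = 2657571.3284 bps
C = 2657.571328 kbps -> 2657.57 kbps (2 dp)

2657.57


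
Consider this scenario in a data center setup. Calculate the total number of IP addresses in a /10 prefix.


Given: CIDR prefix /10
Host bits = 32 - 10 = 22
Total addresses = 2^22 = 4194304

4194304


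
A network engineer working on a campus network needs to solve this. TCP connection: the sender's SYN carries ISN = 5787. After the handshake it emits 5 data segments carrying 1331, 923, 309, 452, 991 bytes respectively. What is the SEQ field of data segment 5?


The SYN occupies sequence number ISN = 5787, so the first data byte is ISN + 1 = 5788.
SEQ of data segment i = (ISN + 1) + sum of payload sizes of segments 1..i-1.
Segment 1: SEQ = 5788, payload = 1331 bytes
Segment 2: SEQ = 7119, payload = 923 bytes
Segment 3: SEQ = 8042, payload = 309 bytes
Segment 4: SEQ = 8351, payload = 452 bytes
Segment 5: SEQ = 8803, payload = 991 bytes
SEQ of segment 5 = 5788 + 1331 + 923 + 309 + 452 = 8803

8803


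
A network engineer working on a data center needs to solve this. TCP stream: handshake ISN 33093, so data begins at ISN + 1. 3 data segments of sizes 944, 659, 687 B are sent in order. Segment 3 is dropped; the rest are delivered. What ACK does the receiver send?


SYN uses sequence number 33093; first data byte = ISN + 1 = 33094.
Segment 1: SEQ = 33094, len = 944 B, covers [33094, 34037]
Segment 2: SEQ = 34038, len = 659 B, covers [34038, 34696]
Segment 3: SEQ = 34697, len = 687 B, covers [34697, 35383] [LOST]
In-order data received: bytes [33094, 34696] (segments 1..2).
Segment 3 missing -> gap begins at byte 34697.
Cumulative ACK = next expected in-order byte = 33094 + 944 + 659 = 34697

34697


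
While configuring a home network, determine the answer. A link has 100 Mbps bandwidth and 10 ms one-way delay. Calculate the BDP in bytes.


Given: bandwidth = 100 Mbps, delay = 10 ms
BDP in bits = 100 * 10^6 * 10 / 1000
BDP in bits = 1000000
BDP in bytes = 1000000 / 8 = 125000

125000


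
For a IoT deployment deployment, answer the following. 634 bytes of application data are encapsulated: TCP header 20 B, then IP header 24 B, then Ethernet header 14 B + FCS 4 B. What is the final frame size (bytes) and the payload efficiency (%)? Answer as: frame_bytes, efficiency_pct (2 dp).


TCP segment = 634 + 20 = 654 B
IP packet = 654 + 24 = 678 B
Ethernet frame = 678 + 14 + 4 = 696 B
Efficiency = app / frame = 634 / 696 = 0.910920 = 91.0920% -> 91.09% (2 dp)

696, 91.09


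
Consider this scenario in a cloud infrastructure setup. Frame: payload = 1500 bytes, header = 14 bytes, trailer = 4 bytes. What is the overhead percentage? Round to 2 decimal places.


Given: payload = 1500 B, header = 14 B, trailer = 4 B
Overhead bytes = header + trailer = 14 + 4 = 18
Total frame = payload + overhead = 1500 + 18 = 1518
Overhead % = 18 / 1518 * 100 = 1.1858% -> 1.19% (2 dp)

1.19


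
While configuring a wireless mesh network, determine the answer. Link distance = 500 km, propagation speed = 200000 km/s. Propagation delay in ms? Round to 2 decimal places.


Given: distance = 500 km, speed = 200000 km/s
Delay = distance / speed = 500 / 200000 seconds
Delay in ms = 500 * 1000 / 200000
Delay = 2.5000 ms
Rounded to 2 dp = 2.50 ms

2.50


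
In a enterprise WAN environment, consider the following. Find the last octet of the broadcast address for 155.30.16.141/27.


Given: IP = 155.30.16.141, prefix = /27
Host bits = 32 - 27 = 5
Network last octet = 141 AND mask = 128
Host part size = 2^5 - 1 = 31
Broadcast last octet = 128 OR 31 = 159

159


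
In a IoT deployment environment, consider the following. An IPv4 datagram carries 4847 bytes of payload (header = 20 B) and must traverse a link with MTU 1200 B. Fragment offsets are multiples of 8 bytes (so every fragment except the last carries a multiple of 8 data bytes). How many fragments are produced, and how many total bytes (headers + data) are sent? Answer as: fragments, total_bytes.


Max data per non-final fragment = floor((MTU - header)/8)*8 = floor((1200 - 20)/8)*8 = floor(1180/8)*8 = 1176 B
Final fragment needs no 8-byte alignment: it can carry up to MTU - header = 1180 B
Non-final fragments needed = ceil((payload - 1180) / 1176) = ceil(3667/1176) = ceil(3.1182) = 4
Number of fragments = 4 + 1 = 5
Fragment sizes (data): 4 * 1176 B + 143 B (last, 143 <= 1180 OK)
Total bytes sent = payload + n_frags * header = 4847 + 5*20 = 4847 + 100 = 4947 B

5, 4947


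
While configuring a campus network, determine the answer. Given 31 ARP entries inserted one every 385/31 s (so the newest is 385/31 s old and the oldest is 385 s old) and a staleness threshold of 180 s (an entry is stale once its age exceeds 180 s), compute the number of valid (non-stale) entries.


Ages are k * 385/31 s for k = 1..31 (spacing = 12.4194 s).
Entry k is valid iff k * 385/31 <= 180 iff k <= 31 * 180 / 385 = 14.4935
n_valid = floor(14.4935) = 14
(n_stale = 31 - 14 = 17)

14


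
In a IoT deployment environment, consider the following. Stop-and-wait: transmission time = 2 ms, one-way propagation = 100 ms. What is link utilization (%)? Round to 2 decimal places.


Given: Ttrans = 2 ms, Tprop = 100 ms
RTT = 2 * Tprop = 2 * 100 = 200 ms
U = Ttrans / (Ttrans + RTT)
U = 2 / (2 + 200)
U = 2 / 202 = 0.009901
U% = 0.99%

0.99


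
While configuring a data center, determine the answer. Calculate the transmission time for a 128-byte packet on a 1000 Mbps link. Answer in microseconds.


Given: packet = 128 bytes, bandwidth = 1000 Mbps
Packet in bits = 128 * 8 = 1024 bits
Bandwidth = 1000 * 10^6 = 1000000000 bps
Time = 1024 / 1000000000 seconds
Time in us = 1024 * 10^6 / 1000000000 = 1.024

1.024


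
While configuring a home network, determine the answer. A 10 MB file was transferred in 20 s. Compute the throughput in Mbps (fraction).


Given: file = 10 MB, time = 20 s
File in Mb = 10 * 8 = 80 Mb
Throughput = 80 / 20 Mbps
Throughput = 4 Mbps

4


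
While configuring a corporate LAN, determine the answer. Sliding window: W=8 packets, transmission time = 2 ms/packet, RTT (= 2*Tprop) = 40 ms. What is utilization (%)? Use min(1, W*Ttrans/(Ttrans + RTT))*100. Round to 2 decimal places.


Given: W = 8, Ttrans = 2 ms, RTT = 40 ms (= 2 * Tprop, Tprop = 20 ms)
Cycle time = Ttrans + RTT = 2 + 40 = 42 ms (first packet sent until its ACK returns)
W * Ttrans = 8 * 2 = 16 ms of sending per cycle
W * Ttrans / (Ttrans + RTT) = 16 / 42 = 0.380952
U = min(1, 0.380952) = 0.380952
U% = 38.10%

38.10


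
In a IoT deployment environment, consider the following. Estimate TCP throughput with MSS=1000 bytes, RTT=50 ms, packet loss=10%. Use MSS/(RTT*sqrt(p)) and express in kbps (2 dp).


Given: MSS = 1000 bytes, RTT = 50 ms, loss = 10%
RTT in seconds = 50 / 1000 = 0.05
Loss rate = 10% = 0.1
sqrt(loss) = sqrt(0.1) = 0.316227766017
Throughput (bytes/s) = 1000 / (0.05 * 0.316227766017) = 63245.5532
Throughput (kbps) = 63245.5532 * 8 / 1000 = 505.964426 -> 505.96 kbps (2 dp)

505.96


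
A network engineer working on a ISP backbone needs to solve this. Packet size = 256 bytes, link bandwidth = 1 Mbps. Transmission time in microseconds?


Given: packet = 256 bytes, bandwidth = 1 Mbps
Packet in bits = 256 * 8 = 2048 bits
Bandwidth = 1 * 10^6 = 1000000 bps
Time = 2048 / 1000000 seconds
Time in us = 2048 * 10^6 / 1000000 = 2048

2048


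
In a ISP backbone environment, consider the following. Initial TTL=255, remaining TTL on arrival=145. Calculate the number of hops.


Given: initial TTL = 255, received TTL = 145
Hops = initial TTL - received TTL
Hops = 255 - 145 = 110

110


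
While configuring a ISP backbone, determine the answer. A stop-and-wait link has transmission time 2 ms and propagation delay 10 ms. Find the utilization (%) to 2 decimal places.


Given: Ttrans = 2 ms, Tprop = 10 ms
RTT = 2 * Tprop = 2 * 10 = 20 ms
U = Ttrans / (Ttrans + RTT)
U = 2 / (2 + 20)
U = 2 / 22 = 0.090909
U% = 9.09%

9.09


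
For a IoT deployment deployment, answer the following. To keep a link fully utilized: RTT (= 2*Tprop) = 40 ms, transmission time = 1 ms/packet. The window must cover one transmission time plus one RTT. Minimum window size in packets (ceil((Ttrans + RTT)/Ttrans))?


Given: Ttrans = 1 ms, RTT = 40 ms (= 2 * Tprop, Tprop = 20 ms)
Time until first ACK returns = Ttrans + RTT = 1 + 40 = 41 ms
Need W * Ttrans >= Ttrans + RTT  ->  W >= (Ttrans + RTT) / Ttrans
(Ttrans + RTT) / Ttrans = 41 / 1 = 41
W_min = ceil(41) = 41

41


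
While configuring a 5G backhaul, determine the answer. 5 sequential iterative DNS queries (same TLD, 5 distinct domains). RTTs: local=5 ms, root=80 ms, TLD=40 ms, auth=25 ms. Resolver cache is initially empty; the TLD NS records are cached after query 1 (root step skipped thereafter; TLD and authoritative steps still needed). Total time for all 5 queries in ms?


Lookup 1 (cold cache): local + root + TLD + auth = 5 + 80 + 40 + 25 = 150 ms
Lookups 2..5 (TLD NS cached -> skip root; new domain -> still ask TLD and auth): local + TLD + auth = 5 + 40 + 25 = 70 ms each
Remaining 4 lookups: 4 * 70 = 280 ms
Total = 150 + 280 = 430 ms

430


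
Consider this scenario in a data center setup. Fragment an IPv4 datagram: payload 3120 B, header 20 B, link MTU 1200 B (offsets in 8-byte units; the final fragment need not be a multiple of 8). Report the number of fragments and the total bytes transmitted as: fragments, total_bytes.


Max data per non-final fragment = floor((MTU - header)/8)*8 = floor((1200 - 20)/8)*8 = floor(1180/8)*8 = 1176 B
Final fragment needs no 8-byte alignment: it can carry up to MTU - header = 1180 B
Non-final fragments needed = ceil((payload - 1180) / 1176) = ceil(1940/1176) = ceil(1.6497) = 2
Number of fragments = 2 + 1 = 3
Fragment sizes (data): 2 * 1176 B + 768 B (last, 768 <= 1180 OK)
Total bytes sent = payload + n_frags * header = 3120 + 3*20 = 3120 + 60 = 3180 B

3, 3180


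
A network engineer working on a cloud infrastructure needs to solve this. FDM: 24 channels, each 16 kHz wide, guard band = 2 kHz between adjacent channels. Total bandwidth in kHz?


Given: 24 channels, 16 kHz each, guard = 2 kHz
Channel bandwidth = 24 * 16 = 384 kHz
Guard bands = 23 gaps * 2 kHz = 46 kHz
Total = 384 + 46 = 430 kHz

430


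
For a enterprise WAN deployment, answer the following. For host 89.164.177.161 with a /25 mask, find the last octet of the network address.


Given: IP = 89.164.177.161, prefix = /25
Subnet mask = 255.255.255.128
Last octet of IP: 161
Last octet of mask: 128
Network last octet = 161 AND 128 = 128

128


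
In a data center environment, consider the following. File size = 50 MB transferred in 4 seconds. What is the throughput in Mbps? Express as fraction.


Given: file = 50 MB, time = 4 s
File in Mb = 50 * 8 = 400 Mb
Throughput = 400 / 4 Mbps
Throughput = 100 Mbps

100


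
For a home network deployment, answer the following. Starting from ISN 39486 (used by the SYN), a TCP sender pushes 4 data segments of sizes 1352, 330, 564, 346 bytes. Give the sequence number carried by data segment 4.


The SYN occupies sequence number ISN = 39486, so the first data byte is ISN + 1 = 39487.
SEQ of data segment i = (ISN + 1) + sum of payload sizes of segments 1..i-1.
Segment 1: SEQ = 39487, payload = 1352 bytes
Segment 2: SEQ = 40839, payload = 330 bytes
Segment 3: SEQ = 41169, payload = 564 bytes
Segment 4: SEQ = 41733, payload = 346 bytes
SEQ of segment 4 = 39487 + 1352 + 330 + 564 = 41733

41733


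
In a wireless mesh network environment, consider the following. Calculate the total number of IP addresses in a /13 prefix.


Given: CIDR prefix /13
Host bits = 32 - 13 = 19
Total addresses = 2^19 = 524288

524288


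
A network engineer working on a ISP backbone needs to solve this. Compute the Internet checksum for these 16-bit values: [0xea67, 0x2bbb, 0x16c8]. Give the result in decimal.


Given words: [0xea67, 0x2bbb, 0x16c8]
Step 1: Sum all words
Raw sum = 60007 + 11195 + 5832 = 77034
Step 2: Fold carry: (11498 + 1) = 11499
One's complement = ~11499 & 0xFFFF = 54036

54036


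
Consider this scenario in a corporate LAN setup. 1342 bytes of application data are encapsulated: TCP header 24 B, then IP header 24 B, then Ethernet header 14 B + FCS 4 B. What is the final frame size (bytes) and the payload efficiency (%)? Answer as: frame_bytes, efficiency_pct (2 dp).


TCP segment = 1342 + 24 = 1366 B
IP packet = 1366 + 24 = 1390 B
Ethernet frame = 1390 + 14 + 4 = 1408 B
Efficiency = app / frame = 1342 / 1408 = 0.953125 = 95.3125% -> 95.31% (2 dp)

1408, 95.31


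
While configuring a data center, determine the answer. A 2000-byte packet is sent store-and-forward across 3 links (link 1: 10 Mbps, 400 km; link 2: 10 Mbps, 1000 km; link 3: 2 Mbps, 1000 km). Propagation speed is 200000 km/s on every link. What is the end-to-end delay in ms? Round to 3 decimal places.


Packet = 2000 bytes = 16000 bits. Store-and-forward: sum (t_trans + t_prop) per link.
Link 1: t_trans = 16000/(10*10^6) s = 1.6000 ms; t_prop = 400/200000 s = 2.0000 ms; subtotal = 3.6000 ms
Link 2: t_trans = 16000/(10*10^6) s = 1.6000 ms; t_prop = 1000/200000 s = 5.0000 ms; subtotal = 6.6000 ms
Link 3: t_trans = 16000/(2*10^6) s = 8.0000 ms; t_prop = 1000/200000 s = 5.0000 ms; subtotal = 13.0000 ms
End-to-end = 3.6000 + 6.6000 + 13.0000 = 23.2000 ms -> 23.200 ms (3 dp)

23.200


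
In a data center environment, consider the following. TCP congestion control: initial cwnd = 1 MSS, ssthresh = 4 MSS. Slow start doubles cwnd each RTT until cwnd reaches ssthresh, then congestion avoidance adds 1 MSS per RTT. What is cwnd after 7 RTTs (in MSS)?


RTT 0: cwnd = 1 MSS (initial)
RTT 1: cwnd = 2 MSS (slow start, doubled)
RTT 2: cwnd = 4 MSS (slow start, doubled)
RTT 3: cwnd = 5 MSS (congestion avoidance, +1)
RTT 4: cwnd = 6 MSS (congestion avoidance, +1)
RTT 5: cwnd = 7 MSS (congestion avoidance, +1)
RTT 6: cwnd = 8 MSS (congestion avoidance, +1)
RTT 7: cwnd = 9 MSS (congestion avoidance, +1)

9


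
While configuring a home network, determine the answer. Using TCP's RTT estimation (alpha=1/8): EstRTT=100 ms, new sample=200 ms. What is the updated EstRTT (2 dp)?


Given: EstRTT = 100 ms, SampleRTT = 200 ms, alpha = 1/8
New EstRTT = (1 - alpha) * EstRTT + alpha * SampleRTT
(7/8) * 100 = 87.5
(1/8) * 200 = 25
New EstRTT = 87.5 + 25 = 112.5 ms -> 112.50 ms (2 dp)

112.50


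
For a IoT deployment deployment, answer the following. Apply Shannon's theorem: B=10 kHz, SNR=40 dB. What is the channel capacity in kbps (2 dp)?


Given: B = 10 kHz, SNR = 40 dB
SNR linear = 10^(40/10) = 10000
1 + SNR = 10001
log2(10001) = 13.2878566418
C = 10 * 1000 * 13.2878566418 = 132878.5664 bps
C = 132.878566 kbps -> 132.88 kbps (2 dp)

132.88


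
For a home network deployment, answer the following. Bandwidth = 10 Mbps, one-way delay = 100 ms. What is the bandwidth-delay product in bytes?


Given: bandwidth = 10 Mbps, delay = 100 ms
BDP in bits = 10 * 10^6 * 100 / 1000
BDP in bits = 1000000
BDP in bytes = 1000000 / 8 = 125000

125000


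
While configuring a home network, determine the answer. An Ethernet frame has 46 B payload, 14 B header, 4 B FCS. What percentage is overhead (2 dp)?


Given: payload = 46 B, header = 14 B, trailer = 4 B
Overhead bytes = header + trailer = 14 + 4 = 18
Total frame = payload + overhead = 46 + 18 = 64
Overhead % = 18 / 64 * 100 = 28.1250% -> 28.13% (2 dp)

28.13


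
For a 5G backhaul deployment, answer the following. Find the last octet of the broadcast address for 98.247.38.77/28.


Given: IP = 98.247.38.77, prefix = /28
Host bits = 32 - 28 = 4
Network last octet = 77 AND mask = 64
Host part size = 2^4 - 1 = 15
Broadcast last octet = 64 OR 15 = 79

79


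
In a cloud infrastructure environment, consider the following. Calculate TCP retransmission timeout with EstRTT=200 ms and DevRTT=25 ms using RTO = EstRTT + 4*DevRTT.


Given: EstRTT = 200 ms, DevRTT = 25 ms
Timeout = EstRTT + 4 * DevRTT
4 * DevRTT = 4 * 25 = 100
Timeout = 200 + 100 = 300 ms

300


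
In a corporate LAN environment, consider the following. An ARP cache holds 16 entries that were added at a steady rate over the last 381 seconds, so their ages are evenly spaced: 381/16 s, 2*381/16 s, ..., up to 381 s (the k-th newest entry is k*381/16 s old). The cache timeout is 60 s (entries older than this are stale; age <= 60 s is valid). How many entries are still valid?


Ages are k * 381/16 s for k = 1..16 (spacing = 23.8125 s).
Entry k is valid iff k * 381/16 <= 60 iff k <= 16 * 60 / 381 = 2.5197
n_valid = floor(2.5197) = 2
(n_stale = 16 - 2 = 14)

2


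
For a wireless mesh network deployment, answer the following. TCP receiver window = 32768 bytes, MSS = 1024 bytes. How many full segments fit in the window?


Given: RWND = 32768 bytes, MSS = 1024 bytes
Full segments = floor(RWND / MSS)
Full segments = floor(32768 / 1024)
Full segments = floor(32.0) = 32

32


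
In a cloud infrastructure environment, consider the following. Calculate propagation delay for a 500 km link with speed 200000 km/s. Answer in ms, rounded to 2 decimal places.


Given: distance = 500 km, speed = 200000 km/s
Delay = distance / speed = 500 / 200000 seconds
Delay in ms = 500 * 1000 / 200000
Delay = 2.5000 ms
Rounded to 2 dp = 2.50 ms

2.50


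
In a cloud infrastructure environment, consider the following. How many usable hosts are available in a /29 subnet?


Given: subnet mask /29
Host bits = 32 - 29 = 3
Total addresses = 2^3 = 8
Usable hosts = 8 - 2 (network + broadcast) = 6

6


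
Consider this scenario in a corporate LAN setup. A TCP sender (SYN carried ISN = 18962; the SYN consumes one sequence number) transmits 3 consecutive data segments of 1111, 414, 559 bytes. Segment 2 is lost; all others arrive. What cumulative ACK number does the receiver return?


SYN uses sequence number 18962; first data byte = ISN + 1 = 18963.
Segment 1: SEQ = 18963, len = 1111 B, covers [18963, 20073]
Segment 2: SEQ = 20074, len = 414 B, covers [20074, 20487] [LOST]
Segment 3: SEQ = 20488, len = 559 B, covers [20488, 21046]
In-order data received: bytes [18963, 20073] (segments 1..1).
Segment 2 missing -> gap begins at byte 20074; later segments buffered out of order.
Cumulative ACK = next expected in-order byte = 18963 + 1111 = 20074

20074


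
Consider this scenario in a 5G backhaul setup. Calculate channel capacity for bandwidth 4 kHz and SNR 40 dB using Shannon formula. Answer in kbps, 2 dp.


Given: B = 4 kHz, SNR = 40 dB
SNR linear = 10^(40/10) = 10000
1 + SNR = 10001
log2(10001) = 13.2878566418
C = 4 * 1000 * 13.2878566418 = 53151.4266 bps
C = 53.151427 kbps -> 53.15 kbps (2 dp)

53.15


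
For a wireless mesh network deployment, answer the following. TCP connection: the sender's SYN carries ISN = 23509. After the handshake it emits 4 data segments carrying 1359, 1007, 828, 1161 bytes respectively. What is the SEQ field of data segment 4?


The SYN occupies sequence number ISN = 23509, so the first data byte is ISN + 1 = 23510.
SEQ of data segment i = (ISN + 1) + sum of payload sizes of segments 1..i-1.
Segment 1: SEQ = 23510, payload = 1359 bytes
Segment 2: SEQ = 24869, payload = 1007 bytes
Segment 3: SEQ = 25876, payload = 828 bytes
Segment 4: SEQ = 26704, payload = 1161 bytes
SEQ of segment 4 = 23510 + 1359 + 1007 + 828 = 26704

26704


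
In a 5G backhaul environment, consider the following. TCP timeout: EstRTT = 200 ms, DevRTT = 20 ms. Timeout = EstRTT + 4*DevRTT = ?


Given: EstRTT = 200 ms, DevRTT = 20 ms
Timeout = EstRTT + 4 * DevRTT
4 * DevRTT = 4 * 20 = 80
Timeout = 200 + 80 = 280 ms

280


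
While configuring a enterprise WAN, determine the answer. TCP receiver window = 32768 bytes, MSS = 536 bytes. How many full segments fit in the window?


Given: RWND = 32768 bytes, MSS = 536 bytes
Full segments = floor(RWND / MSS)
Full segments = floor(32768 / 536)
Full segments = floor(61.1343) = 61

61


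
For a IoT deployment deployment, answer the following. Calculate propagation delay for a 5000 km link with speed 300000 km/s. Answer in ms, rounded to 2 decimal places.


Given: distance = 5000 km, speed = 300000 km/s
Delay = distance / speed = 5000 / 300000 seconds
Delay in ms = 5000 * 1000 / 300000
Delay = 16.6667 ms
Rounded to 2 dp = 16.67 ms

16.67


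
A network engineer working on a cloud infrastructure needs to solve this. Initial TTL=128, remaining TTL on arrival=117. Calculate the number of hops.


Given: initial TTL = 128, received TTL = 117
Hops = initial TTL - received TTL
Hops = 128 - 117 = 11

11


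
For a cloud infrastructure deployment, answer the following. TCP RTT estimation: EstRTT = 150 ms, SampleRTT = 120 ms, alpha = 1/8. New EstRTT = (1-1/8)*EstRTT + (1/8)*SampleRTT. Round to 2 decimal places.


Given: EstRTT = 150 ms, SampleRTT = 120 ms, alpha = 1/8
New EstRTT = (1 - alpha) * EstRTT + alpha * SampleRTT
(7/8) * 150 = 131.25
(1/8) * 120 = 15
New EstRTT = 131.25 + 15 = 146.25 ms -> 146.25 ms (2 dp)

146.25


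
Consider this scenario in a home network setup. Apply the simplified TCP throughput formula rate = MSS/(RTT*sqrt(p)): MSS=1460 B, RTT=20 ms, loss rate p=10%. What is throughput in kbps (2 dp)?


Given: MSS = 1460 bytes, RTT = 20 ms, loss = 10%
RTT in seconds = 20 / 1000 = 0.02
Loss rate = 10% = 0.1
sqrt(loss) = sqrt(0.1) = 0.316227766017
Throughput (bytes/s) = 1460 / (0.02 * 0.316227766017) = 230846.2692
Throughput (kbps) = 230846.2692 * 8 / 1000 = 1846.770154 -> 1846.77 kbps (2 dp)

1846.77


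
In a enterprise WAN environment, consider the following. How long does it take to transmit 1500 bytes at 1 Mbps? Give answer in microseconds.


Given: packet = 1500 bytes, bandwidth = 1 Mbps
Packet in bits = 1500 * 8 = 12000 bits
Bandwidth = 1 * 10^6 = 1000000 bps
Time = 12000 / 1000000 seconds
Time in us = 12000 * 10^6 / 1000000 = 12000

12000


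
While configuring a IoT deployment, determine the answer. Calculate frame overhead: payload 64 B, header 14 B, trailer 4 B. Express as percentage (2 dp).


Given: payload = 64 B, header = 14 B, trailer = 4 B
Overhead bytes = header + trailer = 14 + 4 = 18
Total frame = payload + overhead = 64 + 18 = 82
Overhead % = 18 / 82 * 100 = 21.9512% -> 21.95% (2 dp)

21.95


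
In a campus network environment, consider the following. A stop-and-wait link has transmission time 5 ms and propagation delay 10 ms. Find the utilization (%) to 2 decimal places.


Given: Ttrans = 5 ms, Tprop = 10 ms
RTT = 2 * Tprop = 2 * 10 = 20 ms
U = Ttrans / (Ttrans + RTT)
U = 5 / (5 + 20)
U = 5 / 25 = 0.2
U% = 20.00%

20.00


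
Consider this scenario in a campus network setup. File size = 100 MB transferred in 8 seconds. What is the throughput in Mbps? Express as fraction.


Given: file = 100 MB, time = 8 s
File in Mb = 100 * 8 = 800 Mb
Throughput = 800 / 8 Mbps
Throughput = 100 Mbps

100


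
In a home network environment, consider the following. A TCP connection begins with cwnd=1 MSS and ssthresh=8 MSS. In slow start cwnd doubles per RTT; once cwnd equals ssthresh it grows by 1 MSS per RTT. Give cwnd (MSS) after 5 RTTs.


RTT 0: cwnd = 1 MSS (initial)
RTT 1: cwnd = 2 MSS (slow start, doubled)
RTT 2: cwnd = 4 MSS (slow start, doubled)
RTT 3: cwnd = 8 MSS (slow start, doubled)
RTT 4: cwnd = 9 MSS (congestion avoidance, +1)
RTT 5: cwnd = 10 MSS (congestion avoidance, +1)

10


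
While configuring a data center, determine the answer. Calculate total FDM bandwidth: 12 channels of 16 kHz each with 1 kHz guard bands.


Given: 12 channels, 16 kHz each, guard = 1 kHz
Channel bandwidth = 12 * 16 = 192 kHz
Guard bands = 11 gaps * 1 kHz = 11 kHz
Total = 192 + 11 = 203 kHz

203


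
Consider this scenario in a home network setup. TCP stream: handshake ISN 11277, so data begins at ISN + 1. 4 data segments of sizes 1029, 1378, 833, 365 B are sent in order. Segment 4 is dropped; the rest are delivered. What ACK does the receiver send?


SYN uses sequence number 11277; first data byte = ISN + 1 = 11278.
Segment 1: SEQ = 11278, len = 1029 B, covers [11278, 12306]
Segment 2: SEQ = 12307, len = 1378 B, covers [12307, 13684]
Segment 3: SEQ = 13685, len = 833 B, covers [13685, 14517]
Segment 4: SEQ = 14518, len = 365 B, covers [14518, 14882] [LOST]
In-order data received: bytes [11278, 14517] (segments 1..3).
Segment 4 missing -> gap begins at byte 14518.
Cumulative ACK = next expected in-order byte = 11278 + 1029 + 1378 + 833 = 14518

14518


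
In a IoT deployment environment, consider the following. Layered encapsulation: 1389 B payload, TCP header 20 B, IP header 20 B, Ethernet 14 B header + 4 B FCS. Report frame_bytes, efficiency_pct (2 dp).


TCP segment = 1389 + 20 = 1409 B
IP packet = 1409 + 20 = 1429 B
Ethernet frame = 1429 + 14 + 4 = 1447 B
Efficiency = app / frame = 1389 / 1447 = 0.959917 = 95.9917% -> 95.99% (2 dp)

1447, 95.99


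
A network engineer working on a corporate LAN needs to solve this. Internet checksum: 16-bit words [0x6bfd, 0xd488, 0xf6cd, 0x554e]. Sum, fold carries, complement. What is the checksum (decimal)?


Given words: [0x6bfd, 0xd488, 0xf6cd, 0x554e]
Step 1: Sum all words
Raw sum = 27645 + 54408 + 63181 + 21838 = 167072
Step 2: Fold carry: (36000 + 2) = 36002
One's complement = ~36002 & 0xFFFF = 29533

29533


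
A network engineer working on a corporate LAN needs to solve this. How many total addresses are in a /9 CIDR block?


Given: CIDR prefix /9
Host bits = 32 - 9 = 23
Total addresses = 2^23 = 8388608

8388608


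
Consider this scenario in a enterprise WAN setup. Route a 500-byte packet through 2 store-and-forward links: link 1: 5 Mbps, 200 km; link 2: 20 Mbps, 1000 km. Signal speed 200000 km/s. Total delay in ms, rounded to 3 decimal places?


Packet = 500 bytes = 4000 bits. Store-and-forward: sum (t_trans + t_prop) per link.
Link 1: t_trans = 4000/(5*10^6) s = 0.8000 ms; t_prop = 200/200000 s = 1.0000 ms; subtotal = 1.8000 ms
Link 2: t_trans = 4000/(20*10^6) s = 0.2000 ms; t_prop = 1000/200000 s = 5.0000 ms; subtotal = 5.2000 ms
End-to-end = 1.8000 + 5.2000 = 7.0000 ms -> 7.000 ms (3 dp)

7.000


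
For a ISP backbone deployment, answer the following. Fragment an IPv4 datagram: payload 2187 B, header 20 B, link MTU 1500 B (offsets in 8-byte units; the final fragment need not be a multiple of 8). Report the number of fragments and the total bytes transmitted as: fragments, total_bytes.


Max data per non-final fragment = floor((MTU - header)/8)*8 = floor((1500 - 20)/8)*8 = floor(1480/8)*8 = 1480 B
Final fragment needs no 8-byte alignment: it can carry up to MTU - header = 1480 B
Non-final fragments needed = ceil((payload - 1480) / 1480) = ceil(707/1480) = ceil(0.4777) = 1
Number of fragments = 1 + 1 = 2
Fragment sizes (data): 1 * 1480 B + 707 B (last, 707 <= 1480 OK)
Total bytes sent = payload + n_frags * header = 2187 + 2*20 = 2187 + 40 = 2227 B

2, 2227


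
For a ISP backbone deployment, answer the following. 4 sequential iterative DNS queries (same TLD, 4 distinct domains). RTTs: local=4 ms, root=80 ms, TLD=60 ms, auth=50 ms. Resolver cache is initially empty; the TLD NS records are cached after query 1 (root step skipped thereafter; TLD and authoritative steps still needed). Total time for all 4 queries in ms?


Lookup 1 (cold cache): local + root + TLD + auth = 4 + 80 + 60 + 50 = 194 ms
Lookups 2..4 (TLD NS cached -> skip root; new domain -> still ask TLD and auth): local + TLD + auth = 4 + 60 + 50 = 114 ms each
Remaining 3 lookups: 3 * 114 = 342 ms
Total = 194 + 342 = 536 ms

536


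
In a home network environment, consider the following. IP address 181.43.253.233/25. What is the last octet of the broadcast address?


Given: IP = 181.43.253.233, prefix = /25
Host bits = 32 - 25 = 7
Network last octet = 233 AND mask = 128
Host part size = 2^7 - 1 = 127
Broadcast last octet = 128 OR 127 = 255

255


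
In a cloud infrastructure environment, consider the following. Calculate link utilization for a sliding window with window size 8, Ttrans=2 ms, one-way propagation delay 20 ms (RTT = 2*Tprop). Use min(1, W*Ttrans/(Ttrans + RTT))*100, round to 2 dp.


Given: W = 8, Ttrans = 2 ms, RTT = 40 ms (= 2 * Tprop, Tprop = 20 ms)
Cycle time = Ttrans + RTT = 2 + 40 = 42 ms (first packet sent until its ACK returns)
W * Ttrans = 8 * 2 = 16 ms of sending per cycle
W * Ttrans / (Ttrans + RTT) = 16 / 42 = 0.380952
U = min(1, 0.380952) = 0.380952
U% = 38.10%

38.10


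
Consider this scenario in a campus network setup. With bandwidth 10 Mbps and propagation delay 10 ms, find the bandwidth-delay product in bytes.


Given: bandwidth = 10 Mbps, delay = 10 ms
BDP in bits = 10 * 10^6 * 10 / 1000
BDP in bits = 100000
BDP in bytes = 100000 / 8 = 12500

12500


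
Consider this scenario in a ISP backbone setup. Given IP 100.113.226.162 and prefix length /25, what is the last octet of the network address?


Given: IP = 100.113.226.162, prefix = /25
Subnet mask = 255.255.255.128
Last octet of IP: 162
Last octet of mask: 128
Network last octet = 162 AND 128 = 128

128


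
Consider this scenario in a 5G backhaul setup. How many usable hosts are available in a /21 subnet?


Given: subnet mask /21
Host bits = 32 - 21 = 11
Total addresses = 2^11 = 2048
Usable hosts = 2048 - 2 (network + broadcast) = 2046

2046


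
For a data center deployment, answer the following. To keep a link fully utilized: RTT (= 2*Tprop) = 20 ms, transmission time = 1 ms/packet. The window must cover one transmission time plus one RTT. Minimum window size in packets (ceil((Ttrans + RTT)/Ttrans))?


Given: Ttrans = 1 ms, RTT = 20 ms (= 2 * Tprop, Tprop = 10 ms)
Time until first ACK returns = Ttrans + RTT = 1 + 20 = 21 ms
Need W * Ttrans >= Ttrans + RTT  ->  W >= (Ttrans + RTT) / Ttrans
(Ttrans + RTT) / Ttrans = 21 / 1 = 21
W_min = ceil(21) = 21

21


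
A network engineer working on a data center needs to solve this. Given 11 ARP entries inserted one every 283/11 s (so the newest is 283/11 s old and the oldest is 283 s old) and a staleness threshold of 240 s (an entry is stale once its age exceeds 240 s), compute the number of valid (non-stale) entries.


Ages are k * 283/11 s for k = 1..11 (spacing = 25.7273 s).
Entry k is valid iff k * 283/11 <= 240 iff k <= 11 * 240 / 283 = 9.3286
n_valid = floor(9.3286) = 9
(n_stale = 11 - 9 = 2)

9
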